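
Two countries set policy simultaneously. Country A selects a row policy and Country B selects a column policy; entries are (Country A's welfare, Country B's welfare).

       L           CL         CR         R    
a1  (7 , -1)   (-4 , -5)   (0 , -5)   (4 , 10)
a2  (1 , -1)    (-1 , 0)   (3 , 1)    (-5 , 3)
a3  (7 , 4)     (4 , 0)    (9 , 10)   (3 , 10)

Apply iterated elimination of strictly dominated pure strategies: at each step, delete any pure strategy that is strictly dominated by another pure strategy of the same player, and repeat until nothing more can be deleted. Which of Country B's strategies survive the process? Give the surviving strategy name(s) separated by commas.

CR, R

Row a2 is eliminated: a3 beats it against every remaining column (L: 7>1, CL: 4>-1, CR: 9>3, R: 3>-5).
Country B's strategy L is strictly dominated by R (a1: 10>-1, a3: 10>4) and is removed.
Country B's strategy CL is strictly dominated by R (a1: 10>-5, a3: 10>0) and is removed.
Among the remaining strategies, none is strictly dominated by another pure strategy of the same player, so the elimination stops.
Surviving strategies — Country A: {a1, a3}; Country B: {CR, R}.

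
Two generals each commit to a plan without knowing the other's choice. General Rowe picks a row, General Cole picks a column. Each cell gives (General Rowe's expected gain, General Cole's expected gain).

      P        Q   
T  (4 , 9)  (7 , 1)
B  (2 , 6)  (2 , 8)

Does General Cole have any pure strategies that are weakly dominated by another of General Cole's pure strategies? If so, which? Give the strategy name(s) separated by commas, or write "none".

none

P is not dominated — it holds its own against Q at T (9>1).
Q: no other strategy beats it everywhere (P at B (8>6)).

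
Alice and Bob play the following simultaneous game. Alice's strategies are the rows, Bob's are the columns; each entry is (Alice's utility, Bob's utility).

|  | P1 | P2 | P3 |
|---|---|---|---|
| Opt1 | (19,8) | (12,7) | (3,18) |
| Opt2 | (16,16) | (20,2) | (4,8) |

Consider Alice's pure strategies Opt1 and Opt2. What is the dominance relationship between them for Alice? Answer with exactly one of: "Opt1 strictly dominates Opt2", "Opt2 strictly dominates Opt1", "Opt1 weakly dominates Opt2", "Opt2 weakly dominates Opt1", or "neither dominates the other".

Opt1's payoffs vs Opt2's, by Bob's action — P1: 19>16, P2: 12<20, P3: 3<4.
Opt1 does better at P1 but worse at P2, P3; neither strategy dominates the other.

neither dominates the other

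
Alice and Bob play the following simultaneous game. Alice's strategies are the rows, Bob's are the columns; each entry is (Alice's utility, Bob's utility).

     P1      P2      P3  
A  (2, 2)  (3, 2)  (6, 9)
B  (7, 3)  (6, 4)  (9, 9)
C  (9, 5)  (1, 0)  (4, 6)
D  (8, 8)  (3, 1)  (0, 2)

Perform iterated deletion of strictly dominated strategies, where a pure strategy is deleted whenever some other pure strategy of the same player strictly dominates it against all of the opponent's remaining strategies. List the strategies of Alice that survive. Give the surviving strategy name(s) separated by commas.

B

Alice's strategy A is strictly dominated by B (P1: 7>2, P2: 6>3, P3: 9>6) and is removed.
Column P2 is eliminated: P3 beats it against every remaining row (B: 9>4, C: 6>0, D: 2>1).
Row D is eliminated: C beats it against every remaining column (P1: 9>8, P3: 4>0).
For Bob, P3 strictly dominates P1 on the remaining rows (B: 9>3, C: 6>5); eliminate P1.
Row C is eliminated: B beats it against every remaining column (P3: 9>4).
Among the remaining strategies, none is strictly dominated by another pure strategy of the same player, so the elimination stops.
Surviving strategies — Alice: {B}; Bob: {P3}.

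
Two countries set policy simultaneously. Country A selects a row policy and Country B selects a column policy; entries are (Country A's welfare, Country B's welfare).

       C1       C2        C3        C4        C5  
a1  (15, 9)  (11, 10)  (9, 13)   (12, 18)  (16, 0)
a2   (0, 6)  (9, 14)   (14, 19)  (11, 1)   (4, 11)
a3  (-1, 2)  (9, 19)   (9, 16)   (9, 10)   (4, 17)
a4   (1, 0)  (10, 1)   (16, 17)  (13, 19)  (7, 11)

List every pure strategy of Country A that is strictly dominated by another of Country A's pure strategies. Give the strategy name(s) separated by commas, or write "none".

Nothing dominates a1: a2 at C1 (15>0); a3 at C1 (15>-1); a4 at C1 (15>1).
a2: dominated, since a4 does at least as well everywhere (C1: 1>0, C2: 10>9, C3: 16>14, C4: 13>11, C5: 7>4).
a3 is strictly dominated by a4 (C1: 1>-1, C2: 10>9, C3: 16>9, C4: 13>9, C5: 7>4).
a4: no other strategy beats it everywhere (a1 at C3 (16>9); a2 at C1 (1>0); a3 at C1 (1>-1)).

a2, a3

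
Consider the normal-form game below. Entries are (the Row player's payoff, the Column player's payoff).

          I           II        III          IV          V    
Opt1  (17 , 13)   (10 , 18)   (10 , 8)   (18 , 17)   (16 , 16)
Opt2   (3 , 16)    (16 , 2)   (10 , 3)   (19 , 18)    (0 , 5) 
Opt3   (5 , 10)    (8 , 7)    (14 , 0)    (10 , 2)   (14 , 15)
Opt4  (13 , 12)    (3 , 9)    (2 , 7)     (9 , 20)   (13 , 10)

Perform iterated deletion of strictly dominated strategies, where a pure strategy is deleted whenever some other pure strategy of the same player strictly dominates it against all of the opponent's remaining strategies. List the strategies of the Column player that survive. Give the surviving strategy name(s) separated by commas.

Row Opt4 is eliminated: Opt1 beats it against every remaining column (I: 17>13, II: 10>3, III: 10>2, IV: 18>9, V: 16>13).
The Column player's strategy III is strictly dominated by I (Opt1: 13>8, Opt2: 16>3, Opt3: 10>0) and is removed.
Row Opt3 is eliminated: Opt1 beats it against every remaining column (I: 17>5, II: 10>8, IV: 18>10, V: 16>14).
Column I is eliminated: IV beats it against every remaining row (Opt1: 17>13, Opt2: 18>16).
Column V is eliminated: IV beats it against every remaining row (Opt1: 17>16, Opt2: 18>5).
For the Row player, Opt2 strictly dominates Opt1 on the remaining columns (II: 16>10, IV: 19>18); eliminate Opt1.
Column II is eliminated: IV beats it against every remaining row (Opt2: 18>2).
Among the remaining strategies, none is strictly dominated by another pure strategy of the same player, so the elimination stops.
Surviving strategies — the Row player: {Opt2}; the Column player: {IV}.

IV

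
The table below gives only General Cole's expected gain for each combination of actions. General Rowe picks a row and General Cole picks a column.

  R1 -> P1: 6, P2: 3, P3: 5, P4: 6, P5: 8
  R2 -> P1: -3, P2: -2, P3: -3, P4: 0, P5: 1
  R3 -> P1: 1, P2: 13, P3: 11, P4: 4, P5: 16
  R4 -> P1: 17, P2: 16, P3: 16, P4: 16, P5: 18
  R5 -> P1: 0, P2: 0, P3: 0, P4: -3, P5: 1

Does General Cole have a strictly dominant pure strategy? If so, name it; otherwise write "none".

P5

P5 vs P1: R1: 8>6, R2: 1>-3, R3: 16>1, R4: 18>17, R5: 1>0.
P5 vs P2: R1: 8>3, R2: 1>-2, R3: 16>13, R4: 18>16, R5: 1>0.
P5 vs P3: R1: 8>5, R2: 1>-3, R3: 16>11, R4: 18>16, R5: 1>0.
P5 vs P4: R1: 8>6, R2: 1>0, R3: 16>4, R4: 18>16, R5: 1>-3.
P5 strictly beats every other strategy against every opponent action, so it is strictly dominant.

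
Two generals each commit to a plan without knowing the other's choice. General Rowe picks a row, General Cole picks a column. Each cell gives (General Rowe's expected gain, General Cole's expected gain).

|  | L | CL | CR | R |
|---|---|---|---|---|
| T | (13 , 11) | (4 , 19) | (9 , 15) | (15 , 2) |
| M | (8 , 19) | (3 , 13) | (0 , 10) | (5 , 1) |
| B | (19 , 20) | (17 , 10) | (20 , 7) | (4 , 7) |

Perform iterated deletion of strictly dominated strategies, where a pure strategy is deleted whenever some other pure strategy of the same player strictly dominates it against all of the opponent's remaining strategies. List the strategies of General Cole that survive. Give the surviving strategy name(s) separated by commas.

L

For General Rowe, T strictly dominates M on the remaining columns (L: 13>8, CL: 4>3, CR: 9>0, R: 15>5); eliminate M.
General Cole's strategy CR is strictly dominated by CL (T: 19>15, B: 10>7) and is removed.
General Cole's strategy R is strictly dominated by L (T: 11>2, B: 20>7) and is removed.
Row T is eliminated: B beats it against every remaining column (L: 19>13, CL: 17>4).
For General Cole, L strictly dominates CL on the remaining rows (B: 20>10); eliminate CL.
Among the remaining strategies, none is strictly dominated by another pure strategy of the same player, so the elimination stops.
Surviving strategies — General Rowe: {B}; General Cole: {L}.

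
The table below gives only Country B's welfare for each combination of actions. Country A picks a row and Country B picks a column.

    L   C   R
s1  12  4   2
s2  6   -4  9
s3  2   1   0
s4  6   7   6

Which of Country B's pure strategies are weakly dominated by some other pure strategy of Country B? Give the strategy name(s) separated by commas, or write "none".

Nothing dominates L: C at s1 (12>4); R at s1 (12>2).
C: no other strategy beats it everywhere (L at s4 (7>6); R at s1 (4>2)).
R: no other strategy beats it everywhere (L at s2 (9>6); C at s2 (9>-4)).

none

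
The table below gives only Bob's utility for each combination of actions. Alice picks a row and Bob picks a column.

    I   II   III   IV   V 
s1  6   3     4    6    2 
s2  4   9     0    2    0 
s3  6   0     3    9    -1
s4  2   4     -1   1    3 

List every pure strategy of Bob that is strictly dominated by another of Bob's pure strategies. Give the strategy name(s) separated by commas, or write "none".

Nothing dominates I: II at s1 (6>3); III at s1 (6>4); IV at s1 (6=6); V at s1 (6>2).
II is not dominated — it holds its own against I at s2 (9>4); III at s2 (9>0); IV at s2 (9>2); V at s1 (3>2).
III: dominated, since I does at least as well everywhere (s1: 6>4, s2: 4>0, s3: 6>3, s4: 2>-1).
IV: no other strategy beats it everywhere (I at s1 (6=6); II at s1 (6>3); III at s1 (6>4); V at s1 (6>2)).
V: dominated, since II does at least as well everywhere (s1: 3>2, s2: 9>0, s3: 0>-1, s4: 4>3).

III, V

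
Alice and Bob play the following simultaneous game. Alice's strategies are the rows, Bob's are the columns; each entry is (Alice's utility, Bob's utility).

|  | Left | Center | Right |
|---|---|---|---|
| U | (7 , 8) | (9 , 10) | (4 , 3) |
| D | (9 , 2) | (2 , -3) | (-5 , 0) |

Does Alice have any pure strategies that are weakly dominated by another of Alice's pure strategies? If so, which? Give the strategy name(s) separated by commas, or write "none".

none

U is not dominated — it holds its own against D at Center (9>2).
Nothing dominates D: U at Left (9>7).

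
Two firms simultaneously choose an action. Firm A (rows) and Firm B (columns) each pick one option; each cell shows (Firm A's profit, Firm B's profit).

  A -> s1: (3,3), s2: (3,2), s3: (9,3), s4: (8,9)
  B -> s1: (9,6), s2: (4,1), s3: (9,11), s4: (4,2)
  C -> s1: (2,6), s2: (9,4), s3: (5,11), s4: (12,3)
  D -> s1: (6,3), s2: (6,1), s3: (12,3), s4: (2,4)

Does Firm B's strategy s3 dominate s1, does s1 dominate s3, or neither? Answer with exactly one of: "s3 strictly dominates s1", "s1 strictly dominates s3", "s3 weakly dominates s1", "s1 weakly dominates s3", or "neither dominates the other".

s3 weakly dominates s1

Compare s3 to s1 across each opponent action: A: 3=3, B: 11>6, C: 11>6, D: 3=3.
s3 is at least as good everywhere and strictly better somewhere (tied only at A, D), so s3 weakly but not strictly dominates s1.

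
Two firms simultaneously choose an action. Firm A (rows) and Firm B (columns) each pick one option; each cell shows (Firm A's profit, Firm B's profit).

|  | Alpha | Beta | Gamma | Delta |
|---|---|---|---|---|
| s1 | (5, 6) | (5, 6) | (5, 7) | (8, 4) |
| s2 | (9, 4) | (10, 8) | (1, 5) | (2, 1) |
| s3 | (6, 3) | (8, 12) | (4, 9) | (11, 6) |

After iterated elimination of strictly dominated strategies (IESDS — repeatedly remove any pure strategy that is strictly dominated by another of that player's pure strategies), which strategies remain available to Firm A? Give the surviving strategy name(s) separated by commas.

Column Alpha is eliminated: Gamma beats it against every remaining row (s1: 7>6, s2: 5>4, s3: 9>3).
Firm B's strategy Delta is strictly dominated by Beta (s1: 6>4, s2: 8>1, s3: 12>6) and is removed.
Among the remaining strategies, none is strictly dominated by another pure strategy of the same player, so the elimination stops.
Surviving strategies — Firm A: {s1, s2, s3}; Firm B: {Beta, Gamma}.

s1, s2, s3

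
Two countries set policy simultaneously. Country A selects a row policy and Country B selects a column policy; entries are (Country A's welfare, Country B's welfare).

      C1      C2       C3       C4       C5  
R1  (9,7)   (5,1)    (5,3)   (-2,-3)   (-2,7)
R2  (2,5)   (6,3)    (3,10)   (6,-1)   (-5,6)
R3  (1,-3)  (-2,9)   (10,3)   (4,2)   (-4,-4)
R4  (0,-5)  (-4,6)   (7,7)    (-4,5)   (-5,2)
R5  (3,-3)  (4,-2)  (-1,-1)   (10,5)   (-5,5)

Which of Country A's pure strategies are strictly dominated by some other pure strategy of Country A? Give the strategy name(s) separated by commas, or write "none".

R1 is not dominated — it holds its own against R2 at C1 (9>2); R3 at C1 (9>1); R4 at C1 (9>0); R5 at C1 (9>3).
R2: no other strategy beats it everywhere (R1 at C2 (6>5); R3 at C1 (2>1); R4 at C1 (2>0); R5 at C2 (6>4)).
R3: no other strategy beats it everywhere (R1 at C3 (10>5); R2 at C3 (10>3); R4 at C1 (1>0); R5 at C3 (10>-1)).
R4: dominated, since R3 does at least as well everywhere (C1: 1>0, C2: -2>-4, C3: 10>7, C4: 4>-4, C5: -4>-5).
Nothing dominates R5: R1 at C4 (10>-2); R2 at C1 (3>2); R3 at C1 (3>1); R4 at C1 (3>0).

R4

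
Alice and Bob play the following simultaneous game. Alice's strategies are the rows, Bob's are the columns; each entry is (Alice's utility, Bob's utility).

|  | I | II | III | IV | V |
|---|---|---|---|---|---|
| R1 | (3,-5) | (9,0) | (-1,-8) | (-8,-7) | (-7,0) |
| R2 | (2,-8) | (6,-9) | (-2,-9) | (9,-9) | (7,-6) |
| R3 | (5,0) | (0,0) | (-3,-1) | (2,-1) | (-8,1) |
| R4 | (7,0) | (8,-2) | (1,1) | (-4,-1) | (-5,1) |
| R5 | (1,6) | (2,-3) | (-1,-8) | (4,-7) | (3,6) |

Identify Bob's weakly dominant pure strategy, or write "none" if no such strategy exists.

V vs I: R1: 0>-5, R2: -6>-8, R3: 1>0, R4: 1>0, R5: 6=6.
V vs II: R1: 0=0, R2: -6>-9, R3: 1>0, R4: 1>-2, R5: 6>-3.
V vs III: R1: 0>-8, R2: -6>-9, R3: 1>-1, R4: 1=1, R5: 6>-8.
V vs IV: R1: 0>-7, R2: -6>-9, R3: 1>-1, R4: 1>-1, R5: 6>-7.
V is at least as good as every other strategy against every opponent action, so it is weakly dominant.

V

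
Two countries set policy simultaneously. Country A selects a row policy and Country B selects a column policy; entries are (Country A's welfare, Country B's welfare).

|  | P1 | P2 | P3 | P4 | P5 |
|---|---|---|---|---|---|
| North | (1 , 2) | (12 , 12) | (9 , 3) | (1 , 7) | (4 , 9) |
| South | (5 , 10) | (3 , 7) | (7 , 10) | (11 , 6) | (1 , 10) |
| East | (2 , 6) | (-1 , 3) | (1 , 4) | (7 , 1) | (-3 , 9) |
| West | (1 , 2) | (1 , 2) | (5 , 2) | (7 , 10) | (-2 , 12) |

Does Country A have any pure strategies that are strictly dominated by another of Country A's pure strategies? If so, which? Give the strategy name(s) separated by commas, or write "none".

East, West

North: no other strategy beats it everywhere (South at P2 (12>3); East at P2 (12>-1); West at P1 (1=1)).
South: no other strategy beats it everywhere (North at P1 (5>1); East at P1 (5>2); West at P1 (5>1)).
South strictly dominates East — P1: 5>2, P2: 3>-1, P3: 7>1, P4: 11>7, P5: 1>-3.
West: dominated, since South does at least as well everywhere (P1: 5>1, P2: 3>1, P3: 7>5, P4: 11>7, P5: 1>-2).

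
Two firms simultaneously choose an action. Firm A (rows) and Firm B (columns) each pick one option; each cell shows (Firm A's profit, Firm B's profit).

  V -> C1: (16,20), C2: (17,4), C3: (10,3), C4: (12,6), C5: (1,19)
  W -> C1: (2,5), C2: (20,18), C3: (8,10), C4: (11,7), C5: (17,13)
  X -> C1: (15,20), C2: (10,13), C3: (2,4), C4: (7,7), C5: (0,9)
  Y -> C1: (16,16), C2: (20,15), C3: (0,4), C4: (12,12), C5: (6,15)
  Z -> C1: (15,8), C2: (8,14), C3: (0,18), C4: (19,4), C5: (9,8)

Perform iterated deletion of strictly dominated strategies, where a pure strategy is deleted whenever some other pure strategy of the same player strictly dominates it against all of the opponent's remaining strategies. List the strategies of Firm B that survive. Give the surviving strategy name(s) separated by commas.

Firm A's strategy X is strictly dominated by V (C1: 16>15, C2: 17>10, C3: 10>2, C4: 12>7, C5: 1>0) and is removed.
Firm B's strategy C4 is strictly dominated by C5 (V: 19>6, W: 13>7, Y: 15>12, Z: 8>4) and is removed.
Among the remaining strategies, none is strictly dominated by another pure strategy of the same player, so the elimination stops.
Surviving strategies — Firm A: {V, W, Y, Z}; Firm B: {C1, C2, C3, C5}.

C1, C2, C3, C5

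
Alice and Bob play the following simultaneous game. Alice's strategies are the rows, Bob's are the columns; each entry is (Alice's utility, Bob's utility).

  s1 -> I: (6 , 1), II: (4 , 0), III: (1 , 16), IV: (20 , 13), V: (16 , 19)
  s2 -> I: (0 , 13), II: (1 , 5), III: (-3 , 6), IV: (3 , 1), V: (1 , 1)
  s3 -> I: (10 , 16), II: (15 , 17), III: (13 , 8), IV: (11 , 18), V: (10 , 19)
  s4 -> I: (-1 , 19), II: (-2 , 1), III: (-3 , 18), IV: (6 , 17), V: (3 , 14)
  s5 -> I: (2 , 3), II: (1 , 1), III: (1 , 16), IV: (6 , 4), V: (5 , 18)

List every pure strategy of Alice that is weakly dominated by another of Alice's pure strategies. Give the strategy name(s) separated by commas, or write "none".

Nothing dominates s1: s2 at I (6>0); s3 at IV (20>11); s4 at I (6>-1); s5 at I (6>2).
s2: dominated, since s1 does at least as well everywhere (I: 6>0, II: 4>1, III: 1>-3, IV: 20>3, V: 16>1).
s3 is not dominated — it holds its own against s1 at I (10>6); s2 at I (10>0); s4 at I (10>-1); s5 at I (10>2).
s1 weakly dominates s4 — I: 6>-1, II: 4>-2, III: 1>-3, IV: 20>6, V: 16>3.
s5 is weakly dominated by s1 (I: 6>2, II: 4>1, III: 1=1, IV: 20>6, V: 16>5).

s2, s4, s5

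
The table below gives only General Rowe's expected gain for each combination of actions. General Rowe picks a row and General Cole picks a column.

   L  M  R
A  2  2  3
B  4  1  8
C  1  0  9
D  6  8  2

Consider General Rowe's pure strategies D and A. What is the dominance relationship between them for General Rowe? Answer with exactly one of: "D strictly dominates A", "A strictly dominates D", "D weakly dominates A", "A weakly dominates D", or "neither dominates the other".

Compare D to A across each opponent action: L: 6>2, M: 8>2, R: 2<3.
D does better at L, M but worse at R; neither strategy dominates the other.

neither dominates the other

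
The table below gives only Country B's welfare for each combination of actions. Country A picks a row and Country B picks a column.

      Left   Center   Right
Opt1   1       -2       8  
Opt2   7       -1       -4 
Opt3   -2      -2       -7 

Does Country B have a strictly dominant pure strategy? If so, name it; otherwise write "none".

none

Left fails to dominate Center at Opt3 (-2=-2).
Center fails to dominate Left at Opt1 (-2<1).
Right fails to dominate Left at Opt2 (-4<7).
No single strategy dominates all the others.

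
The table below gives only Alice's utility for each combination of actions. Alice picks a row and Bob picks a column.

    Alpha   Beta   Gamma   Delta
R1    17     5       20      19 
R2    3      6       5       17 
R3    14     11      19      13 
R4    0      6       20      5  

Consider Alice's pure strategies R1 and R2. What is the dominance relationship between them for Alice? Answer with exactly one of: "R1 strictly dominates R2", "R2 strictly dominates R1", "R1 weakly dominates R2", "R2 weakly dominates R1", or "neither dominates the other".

R1's payoffs vs R2's, by Bob's action — Alpha: 17>3, Beta: 5<6, Gamma: 20>5, Delta: 19>17.
R1 does better at Alpha, Gamma, Delta but worse at Beta; neither strategy dominates the other.

neither dominates the other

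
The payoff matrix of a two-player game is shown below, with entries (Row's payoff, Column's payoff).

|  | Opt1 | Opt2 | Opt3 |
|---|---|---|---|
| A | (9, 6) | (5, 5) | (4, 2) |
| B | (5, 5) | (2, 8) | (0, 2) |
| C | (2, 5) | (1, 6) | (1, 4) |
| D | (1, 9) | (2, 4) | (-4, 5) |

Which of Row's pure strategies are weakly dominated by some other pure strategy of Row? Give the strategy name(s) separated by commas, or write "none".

A is not dominated — it holds its own against B at Opt1 (9>5); C at Opt1 (9>2); D at Opt1 (9>1).
B is weakly dominated by A (Opt1: 9>5, Opt2: 5>2, Opt3: 4>0).
C is weakly dominated by A (Opt1: 9>2, Opt2: 5>1, Opt3: 4>1).
D is weakly dominated by A (Opt1: 9>1, Opt2: 5>2, Opt3: 4>-4).

B, C, D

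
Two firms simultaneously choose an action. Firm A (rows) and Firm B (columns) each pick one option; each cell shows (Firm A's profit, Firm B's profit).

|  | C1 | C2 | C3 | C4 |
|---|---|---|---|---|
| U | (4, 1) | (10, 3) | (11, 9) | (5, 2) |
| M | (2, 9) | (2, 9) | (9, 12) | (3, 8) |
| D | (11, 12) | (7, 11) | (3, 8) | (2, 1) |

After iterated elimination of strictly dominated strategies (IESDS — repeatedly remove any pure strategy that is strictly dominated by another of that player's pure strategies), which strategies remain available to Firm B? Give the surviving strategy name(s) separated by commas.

C1, C2, C3

For Firm A, U strictly dominates M on the remaining columns (C1: 4>2, C2: 10>2, C3: 11>9, C4: 5>3); eliminate M.
For Firm B, C2 strictly dominates C4 on the remaining rows (U: 3>2, D: 11>1); eliminate C4.
Among the remaining strategies, none is strictly dominated by another pure strategy of the same player, so the elimination stops.
Surviving strategies — Firm A: {U, D}; Firm B: {C1, C2, C3}.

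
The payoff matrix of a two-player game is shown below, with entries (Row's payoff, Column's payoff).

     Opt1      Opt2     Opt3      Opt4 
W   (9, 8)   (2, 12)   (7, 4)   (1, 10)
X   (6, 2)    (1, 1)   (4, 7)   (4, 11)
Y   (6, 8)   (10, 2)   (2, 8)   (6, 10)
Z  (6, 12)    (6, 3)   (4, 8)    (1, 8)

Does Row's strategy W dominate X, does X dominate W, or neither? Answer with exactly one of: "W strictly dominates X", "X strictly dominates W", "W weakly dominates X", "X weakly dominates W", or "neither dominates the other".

Compare W to X across every action of Column: Opt1: 9>6, Opt2: 2>1, Opt3: 7>4, Opt4: 1<4.
W does better at Opt1, Opt2, Opt3 but worse at Opt4; neither strategy dominates the other.

neither dominates the other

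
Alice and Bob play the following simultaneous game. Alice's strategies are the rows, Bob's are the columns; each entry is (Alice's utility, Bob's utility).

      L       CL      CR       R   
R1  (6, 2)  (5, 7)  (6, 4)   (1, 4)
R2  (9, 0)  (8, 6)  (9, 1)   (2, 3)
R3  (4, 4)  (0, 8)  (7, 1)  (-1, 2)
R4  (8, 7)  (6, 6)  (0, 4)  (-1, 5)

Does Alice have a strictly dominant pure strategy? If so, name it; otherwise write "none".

R2

R2 vs R1: L: 9>6, CL: 8>5, CR: 9>6, R: 2>1.
R2 vs R3: L: 9>4, CL: 8>0, CR: 9>7, R: 2>-1.
R2 vs R4: L: 9>8, CL: 8>6, CR: 9>0, R: 2>-1.
R2 strictly beats every other strategy against every opponent action, so it is strictly dominant.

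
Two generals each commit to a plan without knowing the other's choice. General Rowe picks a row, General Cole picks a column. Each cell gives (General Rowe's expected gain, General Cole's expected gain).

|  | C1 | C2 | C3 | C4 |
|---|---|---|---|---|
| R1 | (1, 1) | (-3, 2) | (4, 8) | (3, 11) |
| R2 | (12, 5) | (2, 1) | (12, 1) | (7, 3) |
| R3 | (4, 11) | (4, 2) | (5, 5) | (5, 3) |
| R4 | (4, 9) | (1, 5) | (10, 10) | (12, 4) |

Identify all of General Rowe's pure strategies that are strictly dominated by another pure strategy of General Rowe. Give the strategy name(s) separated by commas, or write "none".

R1

R1 is strictly dominated by R2 (C1: 12>1, C2: 2>-3, C3: 12>4, C4: 7>3).
Nothing dominates R2: R1 at C1 (12>1); R3 at C1 (12>4); R4 at C1 (12>4).
Nothing dominates R3: R1 at C1 (4>1); R2 at C2 (4>2); R4 at C1 (4=4).
R4: no other strategy beats it everywhere (R1 at C1 (4>1); R2 at C4 (12>7); R3 at C1 (4=4)).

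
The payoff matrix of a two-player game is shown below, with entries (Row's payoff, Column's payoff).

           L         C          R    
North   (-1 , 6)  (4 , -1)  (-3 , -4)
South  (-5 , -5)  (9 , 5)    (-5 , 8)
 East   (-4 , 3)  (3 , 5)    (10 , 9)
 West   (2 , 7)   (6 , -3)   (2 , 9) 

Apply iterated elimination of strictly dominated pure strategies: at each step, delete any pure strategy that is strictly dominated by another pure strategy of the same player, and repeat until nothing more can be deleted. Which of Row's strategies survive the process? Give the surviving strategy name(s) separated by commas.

For Row, West strictly dominates North on the remaining columns (L: 2>-1, C: 6>4, R: 2>-3); eliminate North.
Column's strategy L is strictly dominated by R (South: 8>-5, East: 9>3, West: 9>7) and is removed.
Column's strategy C is strictly dominated by R (South: 8>5, East: 9>5, West: 9>-3) and is removed.
Row South is eliminated: East beats it against every remaining column (R: 10>-5).
Row's strategy West is strictly dominated by East (R: 10>2) and is removed.
Among the remaining strategies, none is strictly dominated by another pure strategy of the same player, so the elimination stops.
Surviving strategies — Row: {East}; Column: {R}.

East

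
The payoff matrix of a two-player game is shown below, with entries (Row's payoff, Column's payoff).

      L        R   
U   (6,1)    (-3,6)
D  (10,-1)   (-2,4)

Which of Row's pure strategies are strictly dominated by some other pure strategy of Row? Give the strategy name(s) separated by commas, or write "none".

U: dominated, since D does at least as well everywhere (L: 10>6, R: -2>-3).
D: no other strategy beats it everywhere (U at L (10>6)).

U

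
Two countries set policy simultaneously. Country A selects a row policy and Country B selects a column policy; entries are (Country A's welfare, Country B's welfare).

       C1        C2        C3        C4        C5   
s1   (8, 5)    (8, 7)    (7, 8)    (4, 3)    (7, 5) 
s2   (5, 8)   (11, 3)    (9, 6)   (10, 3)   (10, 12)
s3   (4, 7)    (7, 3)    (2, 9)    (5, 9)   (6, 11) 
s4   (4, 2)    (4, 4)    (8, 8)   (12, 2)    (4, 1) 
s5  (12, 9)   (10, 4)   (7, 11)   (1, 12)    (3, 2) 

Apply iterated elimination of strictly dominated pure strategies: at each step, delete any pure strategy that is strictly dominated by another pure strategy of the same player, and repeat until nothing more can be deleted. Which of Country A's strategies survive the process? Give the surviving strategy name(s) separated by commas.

For Country A, s2 strictly dominates s3 on the remaining columns (C1: 5>4, C2: 11>7, C3: 9>2, C4: 10>5, C5: 10>6); eliminate s3.
For Country B, C3 strictly dominates C2 on the remaining rows (s1: 8>7, s2: 6>3, s4: 8>4, s5: 11>4); eliminate C2.
Among the remaining strategies, none is strictly dominated by another pure strategy of the same player, so the elimination stops.
Surviving strategies — Country A: {s1, s2, s4, s5}; Country B: {C1, C3, C4, C5}.

s1, s2, s4, s5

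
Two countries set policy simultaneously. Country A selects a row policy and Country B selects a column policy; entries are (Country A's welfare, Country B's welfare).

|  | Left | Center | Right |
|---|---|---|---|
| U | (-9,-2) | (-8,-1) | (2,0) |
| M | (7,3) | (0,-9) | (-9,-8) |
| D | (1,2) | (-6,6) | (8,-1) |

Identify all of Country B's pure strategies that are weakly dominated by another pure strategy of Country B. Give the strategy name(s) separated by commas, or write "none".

none

Left is not dominated — it holds its own against Center at M (3>-9); Right at M (3>-8).
Nothing dominates Center: Left at U (-1>-2); Right at D (6>-1).
Nothing dominates Right: Left at U (0>-2); Center at U (0>-1).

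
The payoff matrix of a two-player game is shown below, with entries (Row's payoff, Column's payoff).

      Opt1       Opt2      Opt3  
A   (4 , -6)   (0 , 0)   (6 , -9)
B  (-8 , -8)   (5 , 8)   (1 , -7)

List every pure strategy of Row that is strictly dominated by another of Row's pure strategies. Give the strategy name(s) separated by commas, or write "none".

none

A is not dominated — it holds its own against B at Opt1 (4>-8).
B: no other strategy beats it everywhere (A at Opt2 (5>0)).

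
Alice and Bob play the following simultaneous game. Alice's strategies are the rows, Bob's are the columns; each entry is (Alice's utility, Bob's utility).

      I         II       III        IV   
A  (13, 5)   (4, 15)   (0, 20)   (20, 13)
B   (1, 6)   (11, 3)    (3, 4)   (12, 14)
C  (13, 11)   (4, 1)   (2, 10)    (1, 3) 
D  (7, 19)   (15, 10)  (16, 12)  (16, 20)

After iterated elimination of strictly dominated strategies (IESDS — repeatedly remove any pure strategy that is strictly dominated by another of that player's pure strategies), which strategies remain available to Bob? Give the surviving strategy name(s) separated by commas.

I, III, IV

For Alice, D strictly dominates B on the remaining columns (I: 7>1, II: 15>11, III: 16>3, IV: 16>12); eliminate B.
For Bob, III strictly dominates II on the remaining rows (A: 20>15, C: 10>1, D: 12>10); eliminate II.
Among the remaining strategies, none is strictly dominated by another pure strategy of the same player, so the elimination stops.
Surviving strategies — Alice: {A, C, D}; Bob: {I, III, IV}.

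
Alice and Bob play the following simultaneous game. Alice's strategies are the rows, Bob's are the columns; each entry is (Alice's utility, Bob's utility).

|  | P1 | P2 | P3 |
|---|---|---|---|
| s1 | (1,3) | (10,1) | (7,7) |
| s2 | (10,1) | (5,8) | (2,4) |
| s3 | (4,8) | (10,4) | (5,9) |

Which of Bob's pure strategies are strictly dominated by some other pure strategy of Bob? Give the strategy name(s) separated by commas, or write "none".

P1

P3 strictly dominates P1 — s1: 7>3, s2: 4>1, s3: 9>8.
P2: no other strategy beats it everywhere (P1 at s2 (8>1); P3 at s2 (8>4)).
P3: no other strategy beats it everywhere (P1 at s1 (7>3); P2 at s1 (7>1)).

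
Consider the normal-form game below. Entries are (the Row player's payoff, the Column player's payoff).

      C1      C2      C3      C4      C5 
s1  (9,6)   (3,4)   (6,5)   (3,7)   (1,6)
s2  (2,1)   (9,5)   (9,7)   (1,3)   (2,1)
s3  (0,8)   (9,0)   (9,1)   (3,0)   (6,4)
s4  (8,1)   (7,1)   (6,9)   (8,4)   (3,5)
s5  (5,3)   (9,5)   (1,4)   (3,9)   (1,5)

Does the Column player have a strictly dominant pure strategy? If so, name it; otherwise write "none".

C1 fails to dominate C2 at s2 (1<5).
C2 fails to dominate C1 at s1 (4<6).
C3 fails to dominate C1 at s1 (5<6).
C4 fails to dominate C1 at s3 (0<8).
C5 fails to dominate C1 at s1 (6=6).
No single strategy dominates all the others.

none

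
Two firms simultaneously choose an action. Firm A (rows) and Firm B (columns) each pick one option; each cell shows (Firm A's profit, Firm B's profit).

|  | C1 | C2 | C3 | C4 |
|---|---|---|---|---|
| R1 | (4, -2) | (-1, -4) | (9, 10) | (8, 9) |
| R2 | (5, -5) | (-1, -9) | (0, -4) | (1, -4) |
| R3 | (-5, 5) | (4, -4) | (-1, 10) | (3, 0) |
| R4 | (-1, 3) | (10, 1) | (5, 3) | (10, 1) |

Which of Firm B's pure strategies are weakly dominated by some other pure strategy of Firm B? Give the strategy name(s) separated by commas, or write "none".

C1: dominated, since C3 does at least as well everywhere (R1: 10>-2, R2: -4>-5, R3: 10>5, R4: 3=3).
C2 is weakly dominated by C1 (R1: -2>-4, R2: -5>-9, R3: 5>-4, R4: 3>1).
C3: no other strategy beats it everywhere (C1 at R1 (10>-2); C2 at R1 (10>-4); C4 at R1 (10>9)).
C4 is weakly dominated by C3 (R1: 10>9, R2: -4=-4, R3: 10>0, R4: 3>1).

C1, C2, C4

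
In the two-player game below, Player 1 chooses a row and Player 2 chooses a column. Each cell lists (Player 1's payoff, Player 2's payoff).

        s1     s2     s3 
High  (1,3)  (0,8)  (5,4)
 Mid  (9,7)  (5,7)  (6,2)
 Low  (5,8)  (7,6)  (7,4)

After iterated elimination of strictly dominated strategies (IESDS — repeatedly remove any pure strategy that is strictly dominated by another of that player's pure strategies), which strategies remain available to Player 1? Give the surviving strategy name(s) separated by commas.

Mid, Low

For Player 1, Mid strictly dominates High on the remaining columns (s1: 9>1, s2: 5>0, s3: 6>5); eliminate High.
Player 2's strategy s3 is strictly dominated by s1 (Mid: 7>2, Low: 8>4) and is removed.
Among the remaining strategies, none is strictly dominated by another pure strategy of the same player, so the elimination stops.
Surviving strategies — Player 1: {Mid, Low}; Player 2: {s1, s2}.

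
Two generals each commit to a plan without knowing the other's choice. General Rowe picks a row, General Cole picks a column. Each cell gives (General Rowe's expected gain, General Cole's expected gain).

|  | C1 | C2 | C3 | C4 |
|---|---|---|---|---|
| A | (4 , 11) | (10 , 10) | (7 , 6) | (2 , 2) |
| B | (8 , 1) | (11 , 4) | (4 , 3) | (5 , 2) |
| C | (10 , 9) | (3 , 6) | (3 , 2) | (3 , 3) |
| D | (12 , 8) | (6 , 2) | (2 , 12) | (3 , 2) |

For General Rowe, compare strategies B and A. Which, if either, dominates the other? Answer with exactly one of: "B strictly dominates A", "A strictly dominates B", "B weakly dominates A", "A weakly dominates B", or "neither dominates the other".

Compare B to A across each opponent action: C1: 8>4, C2: 11>10, C3: 4<7, C4: 5>2.
B does better at C1, C2, C4 but worse at C3; neither strategy dominates the other.

neither dominates the other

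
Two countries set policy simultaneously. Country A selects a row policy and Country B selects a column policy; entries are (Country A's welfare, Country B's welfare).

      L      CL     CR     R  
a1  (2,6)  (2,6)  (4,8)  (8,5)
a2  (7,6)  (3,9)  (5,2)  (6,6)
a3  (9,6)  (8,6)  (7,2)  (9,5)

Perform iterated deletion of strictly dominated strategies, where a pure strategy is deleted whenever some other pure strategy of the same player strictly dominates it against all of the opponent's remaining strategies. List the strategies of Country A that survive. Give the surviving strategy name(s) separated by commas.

Country A's strategy a1 is strictly dominated by a3 (L: 9>2, CL: 8>2, CR: 7>4, R: 9>8) and is removed.
Row a2 is eliminated: a3 beats it against every remaining column (L: 9>7, CL: 8>3, CR: 7>5, R: 9>6).
For Country B, L strictly dominates CR on the remaining rows (a3: 6>2); eliminate CR.
For Country B, L strictly dominates R on the remaining rows (a3: 6>5); eliminate R.
Among the remaining strategies, none is strictly dominated by another pure strategy of the same player, so the elimination stops.
Surviving strategies — Country A: {a3}; Country B: {L, CL}.

a3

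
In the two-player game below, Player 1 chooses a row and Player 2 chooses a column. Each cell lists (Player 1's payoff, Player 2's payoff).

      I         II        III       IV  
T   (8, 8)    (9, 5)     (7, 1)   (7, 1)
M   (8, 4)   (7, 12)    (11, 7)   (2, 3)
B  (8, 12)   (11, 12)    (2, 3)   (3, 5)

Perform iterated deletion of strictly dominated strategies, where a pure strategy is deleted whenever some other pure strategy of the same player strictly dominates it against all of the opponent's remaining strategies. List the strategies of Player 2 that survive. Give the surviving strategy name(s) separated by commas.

I, II

Player 2's strategy III is strictly dominated by II (T: 5>1, M: 12>7, B: 12>3) and is removed.
Player 2's strategy IV is strictly dominated by I (T: 8>1, M: 4>3, B: 12>5) and is removed.
Among the remaining strategies, none is strictly dominated by another pure strategy of the same player, so the elimination stops.
Surviving strategies — Player 1: {T, M, B}; Player 2: {I, II}.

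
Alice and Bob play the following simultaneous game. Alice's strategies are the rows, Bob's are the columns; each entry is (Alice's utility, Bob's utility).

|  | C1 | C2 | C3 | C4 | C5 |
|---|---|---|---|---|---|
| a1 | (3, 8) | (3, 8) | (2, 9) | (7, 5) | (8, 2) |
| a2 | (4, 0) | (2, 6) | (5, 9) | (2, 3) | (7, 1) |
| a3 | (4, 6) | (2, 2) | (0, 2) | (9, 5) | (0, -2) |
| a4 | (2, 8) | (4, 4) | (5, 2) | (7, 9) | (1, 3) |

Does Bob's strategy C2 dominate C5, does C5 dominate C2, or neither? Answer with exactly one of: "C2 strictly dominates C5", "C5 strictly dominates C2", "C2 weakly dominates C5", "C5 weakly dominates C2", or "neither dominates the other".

Compare C2 to C5 across each opponent action: a1: 8>2, a2: 6>1, a3: 2>-2, a4: 4>3.
C2 gives a strictly higher payoff against each opponent action, so C2 strictly dominates C5.

C2 strictly dominates C5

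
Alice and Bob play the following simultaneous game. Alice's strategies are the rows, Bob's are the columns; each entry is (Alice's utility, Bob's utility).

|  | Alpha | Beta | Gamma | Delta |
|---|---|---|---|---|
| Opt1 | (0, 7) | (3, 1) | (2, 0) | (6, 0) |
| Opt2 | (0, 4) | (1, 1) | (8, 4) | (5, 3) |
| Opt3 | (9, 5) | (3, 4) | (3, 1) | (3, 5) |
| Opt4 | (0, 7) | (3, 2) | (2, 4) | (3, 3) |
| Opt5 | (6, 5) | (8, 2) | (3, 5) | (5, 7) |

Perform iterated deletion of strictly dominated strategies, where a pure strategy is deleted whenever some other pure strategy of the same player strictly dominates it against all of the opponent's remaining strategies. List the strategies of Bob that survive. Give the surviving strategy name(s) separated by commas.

Alpha, Gamma, Delta

Alice's strategy Opt4 is strictly dominated by Opt5 (Alpha: 6>0, Beta: 8>3, Gamma: 3>2, Delta: 5>3) and is removed.
Bob's strategy Beta is strictly dominated by Alpha (Opt1: 7>1, Opt2: 4>1, Opt3: 5>4, Opt5: 5>2) and is removed.
Among the remaining strategies, none is strictly dominated by another pure strategy of the same player, so the elimination stops.
Surviving strategies — Alice: {Opt1, Opt2, Opt3, Opt5}; Bob: {Alpha, Gamma, Delta}.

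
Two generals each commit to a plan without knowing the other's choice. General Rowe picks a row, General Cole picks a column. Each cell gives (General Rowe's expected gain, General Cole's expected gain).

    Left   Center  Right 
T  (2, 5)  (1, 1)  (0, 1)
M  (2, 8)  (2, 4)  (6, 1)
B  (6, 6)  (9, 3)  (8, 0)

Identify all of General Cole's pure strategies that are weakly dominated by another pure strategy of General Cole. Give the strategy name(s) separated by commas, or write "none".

Left: no other strategy beats it everywhere (Center at T (5>1); Right at T (5>1)).
Center: dominated, since Left does at least as well everywhere (T: 5>1, M: 8>4, B: 6>3).
Right is weakly dominated by Left (T: 5>1, M: 8>1, B: 6>0).

Center, Right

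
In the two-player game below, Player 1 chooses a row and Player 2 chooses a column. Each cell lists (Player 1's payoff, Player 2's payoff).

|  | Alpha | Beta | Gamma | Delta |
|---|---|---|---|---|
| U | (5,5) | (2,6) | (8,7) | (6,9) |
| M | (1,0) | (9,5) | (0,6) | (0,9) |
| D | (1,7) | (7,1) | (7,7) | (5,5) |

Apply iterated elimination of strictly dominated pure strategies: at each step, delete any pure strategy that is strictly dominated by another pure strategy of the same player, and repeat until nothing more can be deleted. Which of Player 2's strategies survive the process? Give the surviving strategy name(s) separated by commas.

Delta

Column Beta is eliminated: Gamma beats it against every remaining row (U: 7>6, M: 6>5, D: 7>1).
Row M is eliminated: U beats it against every remaining column (Alpha: 5>1, Gamma: 8>0, Delta: 6>0).
Player 1's strategy D is strictly dominated by U (Alpha: 5>1, Gamma: 8>7, Delta: 6>5) and is removed.
Column Alpha is eliminated: Gamma beats it against every remaining row (U: 7>5).
Player 2's strategy Gamma is strictly dominated by Delta (U: 9>7) and is removed.
Among the remaining strategies, none is strictly dominated by another pure strategy of the same player, so the elimination stops.
Surviving strategies — Player 1: {U}; Player 2: {Delta}.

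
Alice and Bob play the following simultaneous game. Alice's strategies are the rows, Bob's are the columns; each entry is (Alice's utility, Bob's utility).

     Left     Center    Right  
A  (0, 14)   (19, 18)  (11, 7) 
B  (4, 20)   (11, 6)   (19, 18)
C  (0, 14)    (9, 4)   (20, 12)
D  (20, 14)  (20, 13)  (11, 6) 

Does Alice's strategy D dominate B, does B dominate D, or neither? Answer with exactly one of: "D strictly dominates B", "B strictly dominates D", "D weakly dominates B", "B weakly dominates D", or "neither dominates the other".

Compare D to B across every action of Bob: Left: 20>4, Center: 20>11, Right: 11<19.
D does better at Left, Center but worse at Right; neither strategy dominates the other.

neither dominates the other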